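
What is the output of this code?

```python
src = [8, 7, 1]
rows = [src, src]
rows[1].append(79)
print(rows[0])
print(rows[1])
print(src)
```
[8, 7, 1, 79]
[8, 7, 1, 79]
[8, 7, 1, 79]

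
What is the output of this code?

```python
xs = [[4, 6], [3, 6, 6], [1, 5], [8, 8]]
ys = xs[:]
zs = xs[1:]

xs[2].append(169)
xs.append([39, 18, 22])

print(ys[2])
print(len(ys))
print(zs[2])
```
[1, 5, 169]
4
[8, 8]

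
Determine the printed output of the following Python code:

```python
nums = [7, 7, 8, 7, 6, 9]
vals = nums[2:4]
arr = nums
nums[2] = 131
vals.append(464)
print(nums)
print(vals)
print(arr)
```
[7, 7, 131, 7, 6, 9]
[8, 7, 464]
[7, 7, 131, 7, 6, 9]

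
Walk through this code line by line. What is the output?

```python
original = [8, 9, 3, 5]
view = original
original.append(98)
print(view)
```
[8, 9, 3, 5, 98]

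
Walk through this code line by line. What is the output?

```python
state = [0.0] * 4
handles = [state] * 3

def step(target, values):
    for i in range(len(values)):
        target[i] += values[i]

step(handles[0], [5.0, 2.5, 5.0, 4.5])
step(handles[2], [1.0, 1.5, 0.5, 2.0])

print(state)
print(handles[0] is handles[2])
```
[6.0, 4.0, 5.5, 6.5]
True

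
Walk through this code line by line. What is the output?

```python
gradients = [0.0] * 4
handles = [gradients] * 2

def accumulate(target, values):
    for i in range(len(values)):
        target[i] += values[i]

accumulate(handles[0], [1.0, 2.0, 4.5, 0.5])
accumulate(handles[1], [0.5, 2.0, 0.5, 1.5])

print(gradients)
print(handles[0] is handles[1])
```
[1.5, 4.0, 5.0, 2.0]
True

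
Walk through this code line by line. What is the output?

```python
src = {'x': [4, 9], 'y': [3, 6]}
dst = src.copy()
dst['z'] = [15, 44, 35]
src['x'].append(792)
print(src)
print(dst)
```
{'x': [4, 9, 792], 'y': [3, 6]}
{'x': [4, 9, 792], 'y': [3, 6], 'z': [15, 44, 35]}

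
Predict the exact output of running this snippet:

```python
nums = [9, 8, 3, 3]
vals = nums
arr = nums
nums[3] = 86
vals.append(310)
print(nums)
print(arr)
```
[9, 8, 3, 86, 310]
[9, 8, 3, 86, 310]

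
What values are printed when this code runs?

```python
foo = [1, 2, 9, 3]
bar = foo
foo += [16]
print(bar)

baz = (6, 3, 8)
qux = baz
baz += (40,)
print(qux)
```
[1, 2, 9, 3, 16]
(6, 3, 8)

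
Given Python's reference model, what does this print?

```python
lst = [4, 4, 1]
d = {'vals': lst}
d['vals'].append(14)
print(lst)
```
[4, 4, 1, 14]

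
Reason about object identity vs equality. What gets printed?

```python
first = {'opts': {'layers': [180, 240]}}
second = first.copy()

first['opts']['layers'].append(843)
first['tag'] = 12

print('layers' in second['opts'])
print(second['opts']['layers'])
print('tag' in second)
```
True
[180, 240, 843]
False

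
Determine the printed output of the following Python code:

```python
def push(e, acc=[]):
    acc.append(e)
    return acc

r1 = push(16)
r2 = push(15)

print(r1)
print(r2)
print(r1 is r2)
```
[16, 15]
[16, 15]
True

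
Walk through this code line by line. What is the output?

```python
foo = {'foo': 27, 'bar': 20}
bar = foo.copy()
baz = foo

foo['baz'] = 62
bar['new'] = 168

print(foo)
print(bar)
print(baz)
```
{'foo': 27, 'bar': 20, 'baz': 62}
{'foo': 27, 'bar': 20, 'new': 168}
{'foo': 27, 'bar': 20, 'baz': 62}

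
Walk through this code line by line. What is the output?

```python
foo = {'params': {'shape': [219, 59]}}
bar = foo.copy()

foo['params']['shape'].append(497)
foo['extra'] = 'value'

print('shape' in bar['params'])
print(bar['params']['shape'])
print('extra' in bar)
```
True
[219, 59, 497]
False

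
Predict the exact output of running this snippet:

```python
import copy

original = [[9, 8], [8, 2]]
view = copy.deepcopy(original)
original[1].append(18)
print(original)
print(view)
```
[[9, 8], [8, 2, 18]]
[[9, 8], [8, 2]]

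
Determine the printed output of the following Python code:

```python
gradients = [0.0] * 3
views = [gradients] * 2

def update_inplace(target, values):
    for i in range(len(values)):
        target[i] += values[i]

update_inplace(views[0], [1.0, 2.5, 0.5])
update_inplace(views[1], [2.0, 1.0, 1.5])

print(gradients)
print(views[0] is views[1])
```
[3.0, 3.5, 2.0]
True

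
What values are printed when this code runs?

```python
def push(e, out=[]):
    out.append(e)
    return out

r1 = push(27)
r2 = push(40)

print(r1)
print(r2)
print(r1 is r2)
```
[27, 40]
[27, 40]
True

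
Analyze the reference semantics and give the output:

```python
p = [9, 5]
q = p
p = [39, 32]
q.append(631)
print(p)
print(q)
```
[39, 32]
[9, 5, 631]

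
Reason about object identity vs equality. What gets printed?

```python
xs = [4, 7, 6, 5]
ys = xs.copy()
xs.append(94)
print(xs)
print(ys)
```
[4, 7, 6, 5, 94]
[4, 7, 6, 5]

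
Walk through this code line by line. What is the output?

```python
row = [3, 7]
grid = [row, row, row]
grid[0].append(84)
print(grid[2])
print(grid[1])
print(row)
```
[3, 7, 84]
[3, 7, 84]
[3, 7, 84]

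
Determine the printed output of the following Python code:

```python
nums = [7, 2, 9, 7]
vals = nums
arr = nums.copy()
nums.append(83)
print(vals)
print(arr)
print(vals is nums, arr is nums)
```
[7, 2, 9, 7, 83]
[7, 2, 9, 7]
True False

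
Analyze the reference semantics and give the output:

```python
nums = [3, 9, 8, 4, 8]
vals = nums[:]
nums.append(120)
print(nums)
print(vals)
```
[3, 9, 8, 4, 8, 120]
[3, 9, 8, 4, 8]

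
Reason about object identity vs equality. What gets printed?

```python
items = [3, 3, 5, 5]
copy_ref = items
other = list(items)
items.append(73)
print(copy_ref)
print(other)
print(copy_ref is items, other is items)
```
[3, 3, 5, 5, 73]
[3, 3, 5, 5]
True False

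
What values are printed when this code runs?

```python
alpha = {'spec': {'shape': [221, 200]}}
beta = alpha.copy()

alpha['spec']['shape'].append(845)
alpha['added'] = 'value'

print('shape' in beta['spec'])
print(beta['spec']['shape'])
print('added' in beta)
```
True
[221, 200, 845]
False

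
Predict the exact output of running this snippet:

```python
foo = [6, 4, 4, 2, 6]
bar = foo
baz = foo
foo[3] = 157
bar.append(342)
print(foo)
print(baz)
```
[6, 4, 4, 157, 6, 342]
[6, 4, 4, 157, 6, 342]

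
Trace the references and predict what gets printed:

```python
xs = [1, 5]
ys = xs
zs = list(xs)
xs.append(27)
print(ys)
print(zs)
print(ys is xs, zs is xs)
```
[1, 5, 27]
[1, 5]
True False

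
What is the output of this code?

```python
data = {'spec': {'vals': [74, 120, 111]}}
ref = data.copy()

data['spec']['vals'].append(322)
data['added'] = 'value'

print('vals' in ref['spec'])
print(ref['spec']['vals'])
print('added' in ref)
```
True
[74, 120, 111, 322]
False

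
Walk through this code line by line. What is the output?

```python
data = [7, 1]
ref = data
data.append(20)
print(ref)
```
[7, 1, 20]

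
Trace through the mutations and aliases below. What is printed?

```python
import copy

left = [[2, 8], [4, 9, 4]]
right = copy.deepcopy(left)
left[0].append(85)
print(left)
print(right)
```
[[2, 8, 85], [4, 9, 4]]
[[2, 8], [4, 9, 4]]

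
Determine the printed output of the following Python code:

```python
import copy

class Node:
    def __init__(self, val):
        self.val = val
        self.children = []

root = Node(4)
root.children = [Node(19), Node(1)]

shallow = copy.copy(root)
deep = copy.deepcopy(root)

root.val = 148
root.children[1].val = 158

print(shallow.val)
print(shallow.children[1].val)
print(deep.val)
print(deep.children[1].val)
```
4
158
4
1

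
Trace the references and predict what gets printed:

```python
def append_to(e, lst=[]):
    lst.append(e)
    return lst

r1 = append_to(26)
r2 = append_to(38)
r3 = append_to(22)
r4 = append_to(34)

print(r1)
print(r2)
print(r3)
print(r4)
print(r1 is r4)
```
[26, 38, 22, 34]
[26, 38, 22, 34]
[26, 38, 22, 34]
[26, 38, 22, 34]
True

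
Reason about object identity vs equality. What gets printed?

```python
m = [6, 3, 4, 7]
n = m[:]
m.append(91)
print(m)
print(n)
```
[6, 3, 4, 7, 91]
[6, 3, 4, 7]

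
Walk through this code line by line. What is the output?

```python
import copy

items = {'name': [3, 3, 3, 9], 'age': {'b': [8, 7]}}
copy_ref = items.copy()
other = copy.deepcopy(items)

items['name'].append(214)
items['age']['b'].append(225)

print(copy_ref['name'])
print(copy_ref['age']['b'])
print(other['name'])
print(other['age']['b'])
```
[3, 3, 3, 9, 214]
[8, 7, 225]
[3, 3, 3, 9]
[8, 7]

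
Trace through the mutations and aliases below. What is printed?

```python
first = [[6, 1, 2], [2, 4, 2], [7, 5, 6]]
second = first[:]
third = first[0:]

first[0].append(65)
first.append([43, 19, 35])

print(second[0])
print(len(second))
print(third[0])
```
[6, 1, 2, 65]
3
[6, 1, 2, 65]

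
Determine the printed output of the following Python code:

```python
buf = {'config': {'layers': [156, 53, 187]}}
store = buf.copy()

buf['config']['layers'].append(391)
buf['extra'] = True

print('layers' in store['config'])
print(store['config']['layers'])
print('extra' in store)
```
True
[156, 53, 187, 391]
False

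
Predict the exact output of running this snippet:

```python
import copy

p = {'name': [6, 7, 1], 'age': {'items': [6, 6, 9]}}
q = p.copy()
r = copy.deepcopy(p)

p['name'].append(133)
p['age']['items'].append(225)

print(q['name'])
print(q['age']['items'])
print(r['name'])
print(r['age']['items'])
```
[6, 7, 1, 133]
[6, 6, 9, 225]
[6, 7, 1]
[6, 6, 9]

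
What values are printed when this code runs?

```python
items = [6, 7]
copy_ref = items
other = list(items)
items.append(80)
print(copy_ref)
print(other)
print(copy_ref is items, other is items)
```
[6, 7, 80]
[6, 7]
True False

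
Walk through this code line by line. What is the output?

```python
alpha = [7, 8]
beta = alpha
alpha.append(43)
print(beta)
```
[7, 8, 43]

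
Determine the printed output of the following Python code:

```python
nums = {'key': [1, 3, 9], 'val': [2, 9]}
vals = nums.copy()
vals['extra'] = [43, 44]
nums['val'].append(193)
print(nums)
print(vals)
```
{'key': [1, 3, 9], 'val': [2, 9, 193]}
{'key': [1, 3, 9], 'val': [2, 9, 193], 'extra': [43, 44]}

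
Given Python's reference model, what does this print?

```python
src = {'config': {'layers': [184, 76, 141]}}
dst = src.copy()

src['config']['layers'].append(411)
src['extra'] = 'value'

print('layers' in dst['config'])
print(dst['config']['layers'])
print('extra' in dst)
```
True
[184, 76, 141, 411]
False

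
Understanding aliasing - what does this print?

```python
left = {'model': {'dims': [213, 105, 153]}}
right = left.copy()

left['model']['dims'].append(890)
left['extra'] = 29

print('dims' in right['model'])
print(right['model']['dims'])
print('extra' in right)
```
True
[213, 105, 153, 890]
False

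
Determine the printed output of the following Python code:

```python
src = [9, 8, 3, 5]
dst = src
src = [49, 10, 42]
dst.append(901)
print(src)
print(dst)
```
[49, 10, 42]
[9, 8, 3, 5, 901]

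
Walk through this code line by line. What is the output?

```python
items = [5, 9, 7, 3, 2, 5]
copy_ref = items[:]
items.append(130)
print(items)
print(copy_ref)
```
[5, 9, 7, 3, 2, 5, 130]
[5, 9, 7, 3, 2, 5]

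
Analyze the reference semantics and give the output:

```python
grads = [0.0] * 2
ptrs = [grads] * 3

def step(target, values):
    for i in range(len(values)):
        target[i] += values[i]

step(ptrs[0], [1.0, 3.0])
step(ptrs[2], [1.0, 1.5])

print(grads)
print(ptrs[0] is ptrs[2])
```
[2.0, 4.5]
True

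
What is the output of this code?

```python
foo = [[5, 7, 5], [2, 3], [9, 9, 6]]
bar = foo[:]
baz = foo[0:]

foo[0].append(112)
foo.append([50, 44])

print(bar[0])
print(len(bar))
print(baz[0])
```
[5, 7, 5, 112]
3
[5, 7, 5, 112]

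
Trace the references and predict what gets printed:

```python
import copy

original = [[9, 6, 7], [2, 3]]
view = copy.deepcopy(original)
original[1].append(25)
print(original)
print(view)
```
[[9, 6, 7], [2, 3, 25]]
[[9, 6, 7], [2, 3]]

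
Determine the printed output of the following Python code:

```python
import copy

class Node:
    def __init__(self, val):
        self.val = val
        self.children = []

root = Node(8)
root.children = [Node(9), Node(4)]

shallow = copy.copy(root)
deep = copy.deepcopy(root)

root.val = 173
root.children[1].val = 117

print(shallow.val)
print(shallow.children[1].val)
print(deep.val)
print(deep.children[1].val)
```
8
117
8
4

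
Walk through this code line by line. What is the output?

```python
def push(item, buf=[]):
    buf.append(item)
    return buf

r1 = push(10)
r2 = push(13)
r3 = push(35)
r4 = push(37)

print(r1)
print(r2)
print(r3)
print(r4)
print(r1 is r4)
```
[10, 13, 35, 37]
[10, 13, 35, 37]
[10, 13, 35, 37]
[10, 13, 35, 37]
True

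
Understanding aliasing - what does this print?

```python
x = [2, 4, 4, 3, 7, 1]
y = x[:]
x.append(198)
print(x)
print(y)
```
[2, 4, 4, 3, 7, 1, 198]
[2, 4, 4, 3, 7, 1]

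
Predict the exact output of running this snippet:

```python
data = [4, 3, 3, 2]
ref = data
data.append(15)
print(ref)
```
[4, 3, 3, 2, 15]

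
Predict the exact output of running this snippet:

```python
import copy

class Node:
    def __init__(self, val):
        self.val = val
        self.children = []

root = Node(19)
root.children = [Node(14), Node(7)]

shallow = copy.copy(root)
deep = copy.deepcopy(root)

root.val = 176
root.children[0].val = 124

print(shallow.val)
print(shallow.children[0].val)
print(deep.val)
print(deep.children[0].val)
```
19
124
19
14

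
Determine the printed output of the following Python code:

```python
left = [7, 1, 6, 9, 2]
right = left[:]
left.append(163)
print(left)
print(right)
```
[7, 1, 6, 9, 2, 163]
[7, 1, 6, 9, 2]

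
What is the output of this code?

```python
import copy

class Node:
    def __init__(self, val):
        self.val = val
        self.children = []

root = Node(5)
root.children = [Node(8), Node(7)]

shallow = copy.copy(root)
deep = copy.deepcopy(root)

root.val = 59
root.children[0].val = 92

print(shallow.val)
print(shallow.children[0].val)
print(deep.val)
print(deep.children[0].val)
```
5
92
5
8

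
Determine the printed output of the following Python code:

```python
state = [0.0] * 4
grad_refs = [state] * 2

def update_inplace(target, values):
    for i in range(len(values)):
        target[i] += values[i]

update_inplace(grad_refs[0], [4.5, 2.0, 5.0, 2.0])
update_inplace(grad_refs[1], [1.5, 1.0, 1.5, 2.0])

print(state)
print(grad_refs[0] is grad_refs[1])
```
[6.0, 3.0, 6.5, 4.0]
True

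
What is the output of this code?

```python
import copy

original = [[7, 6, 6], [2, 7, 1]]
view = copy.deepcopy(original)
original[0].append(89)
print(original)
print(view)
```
[[7, 6, 6, 89], [2, 7, 1]]
[[7, 6, 6], [2, 7, 1]]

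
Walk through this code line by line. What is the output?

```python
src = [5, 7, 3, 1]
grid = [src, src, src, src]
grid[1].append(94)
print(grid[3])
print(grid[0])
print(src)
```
[5, 7, 3, 1, 94]
[5, 7, 3, 1, 94]
[5, 7, 3, 1, 94]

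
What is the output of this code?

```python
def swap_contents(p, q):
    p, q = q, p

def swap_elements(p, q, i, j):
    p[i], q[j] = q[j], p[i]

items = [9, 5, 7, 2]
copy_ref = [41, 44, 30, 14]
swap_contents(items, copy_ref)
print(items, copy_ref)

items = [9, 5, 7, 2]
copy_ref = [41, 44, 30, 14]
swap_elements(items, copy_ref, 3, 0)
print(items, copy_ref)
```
[9, 5, 7, 2] [41, 44, 30, 14]
[9, 5, 7, 41] [2, 44, 30, 14]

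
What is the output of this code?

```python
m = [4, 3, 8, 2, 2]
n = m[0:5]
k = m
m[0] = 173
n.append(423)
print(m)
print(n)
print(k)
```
[173, 3, 8, 2, 2]
[4, 3, 8, 2, 2, 423]
[173, 3, 8, 2, 2]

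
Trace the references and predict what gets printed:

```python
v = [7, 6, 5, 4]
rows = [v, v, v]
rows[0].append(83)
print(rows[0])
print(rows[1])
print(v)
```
[7, 6, 5, 4, 83]
[7, 6, 5, 4, 83]
[7, 6, 5, 4, 83]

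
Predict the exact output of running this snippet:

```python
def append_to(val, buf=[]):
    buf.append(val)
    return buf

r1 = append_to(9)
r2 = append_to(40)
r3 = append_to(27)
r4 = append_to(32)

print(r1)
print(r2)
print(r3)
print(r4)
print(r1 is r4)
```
[9, 40, 27, 32]
[9, 40, 27, 32]
[9, 40, 27, 32]
[9, 40, 27, 32]
True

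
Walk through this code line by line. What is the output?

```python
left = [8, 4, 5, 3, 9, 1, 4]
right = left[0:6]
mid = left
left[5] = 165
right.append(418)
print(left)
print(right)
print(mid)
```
[8, 4, 5, 3, 9, 165, 4]
[8, 4, 5, 3, 9, 1, 418]
[8, 4, 5, 3, 9, 165, 4]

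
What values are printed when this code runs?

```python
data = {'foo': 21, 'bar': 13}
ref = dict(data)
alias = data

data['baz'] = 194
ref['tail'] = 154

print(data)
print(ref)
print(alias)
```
{'foo': 21, 'bar': 13, 'baz': 194}
{'foo': 21, 'bar': 13, 'tail': 154}
{'foo': 21, 'bar': 13, 'baz': 194}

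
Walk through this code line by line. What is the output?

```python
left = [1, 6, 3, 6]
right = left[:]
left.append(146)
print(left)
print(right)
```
[1, 6, 3, 6, 146]
[1, 6, 3, 6]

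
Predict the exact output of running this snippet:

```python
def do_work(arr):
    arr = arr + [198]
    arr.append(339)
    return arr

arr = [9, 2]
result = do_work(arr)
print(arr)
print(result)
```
[9, 2]
[9, 2, 198, 339]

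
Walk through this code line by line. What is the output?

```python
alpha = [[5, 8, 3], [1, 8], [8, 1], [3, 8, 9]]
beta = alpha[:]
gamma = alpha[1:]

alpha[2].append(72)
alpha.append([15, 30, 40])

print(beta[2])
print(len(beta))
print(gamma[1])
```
[8, 1, 72]
4
[8, 1, 72]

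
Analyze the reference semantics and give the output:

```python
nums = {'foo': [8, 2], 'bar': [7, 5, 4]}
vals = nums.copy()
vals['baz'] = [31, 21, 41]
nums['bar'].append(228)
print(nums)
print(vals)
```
{'foo': [8, 2], 'bar': [7, 5, 4, 228]}
{'foo': [8, 2], 'bar': [7, 5, 4, 228], 'baz': [31, 21, 41]}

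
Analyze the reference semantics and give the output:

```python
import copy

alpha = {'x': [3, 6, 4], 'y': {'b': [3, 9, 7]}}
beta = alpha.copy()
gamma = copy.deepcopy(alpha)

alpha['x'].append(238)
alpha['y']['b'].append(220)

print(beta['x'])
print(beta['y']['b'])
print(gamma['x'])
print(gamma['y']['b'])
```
[3, 6, 4, 238]
[3, 9, 7, 220]
[3, 6, 4]
[3, 9, 7]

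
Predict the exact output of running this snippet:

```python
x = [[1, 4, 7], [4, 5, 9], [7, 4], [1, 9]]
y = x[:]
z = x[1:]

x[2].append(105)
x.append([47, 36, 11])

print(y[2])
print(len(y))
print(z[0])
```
[7, 4, 105]
4
[4, 5, 9]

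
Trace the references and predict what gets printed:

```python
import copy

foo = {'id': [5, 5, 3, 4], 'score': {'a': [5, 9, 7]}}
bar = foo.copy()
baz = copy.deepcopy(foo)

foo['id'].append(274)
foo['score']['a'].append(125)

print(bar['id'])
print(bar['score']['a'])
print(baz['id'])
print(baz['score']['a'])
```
[5, 5, 3, 4, 274]
[5, 9, 7, 125]
[5, 5, 3, 4]
[5, 9, 7]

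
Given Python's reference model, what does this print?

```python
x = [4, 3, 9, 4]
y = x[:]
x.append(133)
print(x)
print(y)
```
[4, 3, 9, 4, 133]
[4, 3, 9, 4]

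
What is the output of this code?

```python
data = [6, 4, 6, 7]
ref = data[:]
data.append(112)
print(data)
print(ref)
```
[6, 4, 6, 7, 112]
[6, 4, 6, 7]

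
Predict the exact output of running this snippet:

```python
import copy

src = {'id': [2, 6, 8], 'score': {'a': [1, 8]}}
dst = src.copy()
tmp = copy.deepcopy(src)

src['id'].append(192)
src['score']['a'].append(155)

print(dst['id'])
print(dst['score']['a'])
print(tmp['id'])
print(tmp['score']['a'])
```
[2, 6, 8, 192]
[1, 8, 155]
[2, 6, 8]
[1, 8]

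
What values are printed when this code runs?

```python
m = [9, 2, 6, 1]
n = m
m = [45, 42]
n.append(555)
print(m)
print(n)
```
[45, 42]
[9, 2, 6, 1, 555]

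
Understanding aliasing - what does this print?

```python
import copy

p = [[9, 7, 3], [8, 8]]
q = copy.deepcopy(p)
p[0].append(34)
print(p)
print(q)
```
[[9, 7, 3, 34], [8, 8]]
[[9, 7, 3], [8, 8]]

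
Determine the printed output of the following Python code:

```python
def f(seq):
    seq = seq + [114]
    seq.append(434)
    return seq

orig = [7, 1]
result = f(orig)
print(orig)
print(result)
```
[7, 1]
[7, 1, 114, 434]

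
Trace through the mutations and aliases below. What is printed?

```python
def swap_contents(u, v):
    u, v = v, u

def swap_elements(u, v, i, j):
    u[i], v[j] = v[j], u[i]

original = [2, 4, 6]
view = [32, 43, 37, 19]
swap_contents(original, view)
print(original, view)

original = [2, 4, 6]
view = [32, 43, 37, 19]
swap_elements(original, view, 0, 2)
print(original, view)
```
[2, 4, 6] [32, 43, 37, 19]
[37, 4, 6] [32, 43, 2, 19]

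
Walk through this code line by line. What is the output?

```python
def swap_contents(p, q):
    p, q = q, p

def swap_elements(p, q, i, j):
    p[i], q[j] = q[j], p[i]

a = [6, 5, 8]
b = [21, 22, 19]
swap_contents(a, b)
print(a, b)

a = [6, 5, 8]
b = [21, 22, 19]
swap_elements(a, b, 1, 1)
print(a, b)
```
[6, 5, 8] [21, 22, 19]
[6, 22, 8] [21, 5, 19]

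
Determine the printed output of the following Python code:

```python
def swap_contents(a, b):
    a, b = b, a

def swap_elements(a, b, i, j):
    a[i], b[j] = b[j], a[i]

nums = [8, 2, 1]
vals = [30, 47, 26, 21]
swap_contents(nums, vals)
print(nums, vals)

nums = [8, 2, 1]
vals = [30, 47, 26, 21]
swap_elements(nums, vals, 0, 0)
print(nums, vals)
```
[8, 2, 1] [30, 47, 26, 21]
[30, 2, 1] [8, 47, 26, 21]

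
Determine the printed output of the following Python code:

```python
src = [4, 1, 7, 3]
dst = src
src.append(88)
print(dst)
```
[4, 1, 7, 3, 88]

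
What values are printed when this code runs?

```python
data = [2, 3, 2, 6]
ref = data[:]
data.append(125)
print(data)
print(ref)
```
[2, 3, 2, 6, 125]
[2, 3, 2, 6]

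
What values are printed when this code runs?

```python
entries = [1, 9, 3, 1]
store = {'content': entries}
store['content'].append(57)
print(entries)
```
[1, 9, 3, 1, 57]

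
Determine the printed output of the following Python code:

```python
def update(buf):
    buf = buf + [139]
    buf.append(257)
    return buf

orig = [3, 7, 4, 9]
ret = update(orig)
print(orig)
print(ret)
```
[3, 7, 4, 9]
[3, 7, 4, 9, 139, 257]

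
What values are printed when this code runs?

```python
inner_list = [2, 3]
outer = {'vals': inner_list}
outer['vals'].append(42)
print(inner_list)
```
[2, 3, 42]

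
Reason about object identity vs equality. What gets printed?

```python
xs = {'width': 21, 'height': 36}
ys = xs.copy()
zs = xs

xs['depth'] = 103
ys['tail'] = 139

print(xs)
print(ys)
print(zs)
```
{'width': 21, 'height': 36, 'depth': 103}
{'width': 21, 'height': 36, 'tail': 139}
{'width': 21, 'height': 36, 'depth': 103}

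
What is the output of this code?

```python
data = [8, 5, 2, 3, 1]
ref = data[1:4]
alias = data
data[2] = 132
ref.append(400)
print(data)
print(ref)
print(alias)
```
[8, 5, 132, 3, 1]
[5, 2, 3, 400]
[8, 5, 132, 3, 1]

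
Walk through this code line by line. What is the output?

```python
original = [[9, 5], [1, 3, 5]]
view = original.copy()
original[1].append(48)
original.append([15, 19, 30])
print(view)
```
[[9, 5], [1, 3, 5, 48]]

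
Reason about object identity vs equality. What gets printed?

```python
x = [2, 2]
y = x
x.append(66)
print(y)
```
[2, 2, 66]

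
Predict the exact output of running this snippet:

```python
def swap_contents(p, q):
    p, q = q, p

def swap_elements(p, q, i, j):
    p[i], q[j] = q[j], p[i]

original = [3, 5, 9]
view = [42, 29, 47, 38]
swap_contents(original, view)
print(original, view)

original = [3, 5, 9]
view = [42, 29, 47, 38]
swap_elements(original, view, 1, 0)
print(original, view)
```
[3, 5, 9] [42, 29, 47, 38]
[3, 42, 9] [5, 29, 47, 38]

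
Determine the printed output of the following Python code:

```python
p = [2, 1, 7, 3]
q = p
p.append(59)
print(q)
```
[2, 1, 7, 3, 59]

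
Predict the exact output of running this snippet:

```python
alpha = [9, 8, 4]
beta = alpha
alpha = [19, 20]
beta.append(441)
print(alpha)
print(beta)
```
[19, 20]
[9, 8, 4, 441]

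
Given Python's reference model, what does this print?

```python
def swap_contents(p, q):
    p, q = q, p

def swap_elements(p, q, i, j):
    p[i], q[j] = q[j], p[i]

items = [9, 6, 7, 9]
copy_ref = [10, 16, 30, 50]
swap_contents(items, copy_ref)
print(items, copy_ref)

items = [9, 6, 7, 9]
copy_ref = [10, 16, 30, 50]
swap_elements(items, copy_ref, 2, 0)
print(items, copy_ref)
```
[9, 6, 7, 9] [10, 16, 30, 50]
[9, 6, 10, 9] [7, 16, 30, 50]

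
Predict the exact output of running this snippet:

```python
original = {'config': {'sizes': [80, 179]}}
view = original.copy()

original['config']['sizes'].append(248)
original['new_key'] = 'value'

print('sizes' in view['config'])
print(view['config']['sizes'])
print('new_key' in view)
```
True
[80, 179, 248]
False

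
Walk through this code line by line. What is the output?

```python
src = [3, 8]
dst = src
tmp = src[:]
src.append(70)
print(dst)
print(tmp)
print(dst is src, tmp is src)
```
[3, 8, 70]
[3, 8]
True False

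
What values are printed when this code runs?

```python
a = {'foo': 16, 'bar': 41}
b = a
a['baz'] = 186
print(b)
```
{'foo': 16, 'bar': 41, 'baz': 186}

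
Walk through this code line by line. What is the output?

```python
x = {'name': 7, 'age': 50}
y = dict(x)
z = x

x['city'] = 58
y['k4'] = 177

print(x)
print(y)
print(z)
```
{'name': 7, 'age': 50, 'city': 58}
{'name': 7, 'age': 50, 'k4': 177}
{'name': 7, 'age': 50, 'city': 58}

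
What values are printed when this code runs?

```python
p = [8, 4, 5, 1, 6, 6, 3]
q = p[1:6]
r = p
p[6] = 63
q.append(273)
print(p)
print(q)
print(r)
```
[8, 4, 5, 1, 6, 6, 63]
[4, 5, 1, 6, 6, 273]
[8, 4, 5, 1, 6, 6, 63]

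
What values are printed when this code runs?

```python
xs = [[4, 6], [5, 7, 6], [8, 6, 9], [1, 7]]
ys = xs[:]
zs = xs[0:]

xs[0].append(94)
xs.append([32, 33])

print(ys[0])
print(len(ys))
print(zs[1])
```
[4, 6, 94]
4
[5, 7, 6]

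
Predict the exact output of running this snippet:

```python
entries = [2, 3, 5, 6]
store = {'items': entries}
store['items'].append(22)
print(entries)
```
[2, 3, 5, 6, 22]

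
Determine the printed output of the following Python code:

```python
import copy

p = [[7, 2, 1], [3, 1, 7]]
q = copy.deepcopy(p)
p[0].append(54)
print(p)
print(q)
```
[[7, 2, 1, 54], [3, 1, 7]]
[[7, 2, 1], [3, 1, 7]]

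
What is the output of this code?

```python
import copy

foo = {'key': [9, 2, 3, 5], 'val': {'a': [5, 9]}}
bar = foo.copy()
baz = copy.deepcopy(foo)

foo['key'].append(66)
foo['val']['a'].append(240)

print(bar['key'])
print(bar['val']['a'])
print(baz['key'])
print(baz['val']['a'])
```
[9, 2, 3, 5, 66]
[5, 9, 240]
[9, 2, 3, 5]
[5, 9]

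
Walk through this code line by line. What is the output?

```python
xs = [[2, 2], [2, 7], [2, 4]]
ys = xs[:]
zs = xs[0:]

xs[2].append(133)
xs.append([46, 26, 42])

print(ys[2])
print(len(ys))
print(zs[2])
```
[2, 4, 133]
3
[2, 4, 133]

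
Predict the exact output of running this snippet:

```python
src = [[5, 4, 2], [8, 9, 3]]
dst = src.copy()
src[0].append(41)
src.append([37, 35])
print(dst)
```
[[5, 4, 2, 41], [8, 9, 3]]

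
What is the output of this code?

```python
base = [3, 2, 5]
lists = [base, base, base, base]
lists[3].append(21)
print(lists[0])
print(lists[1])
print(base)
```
[3, 2, 5, 21]
[3, 2, 5, 21]
[3, 2, 5, 21]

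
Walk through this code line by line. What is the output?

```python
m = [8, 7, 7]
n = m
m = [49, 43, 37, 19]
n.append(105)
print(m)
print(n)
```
[49, 43, 37, 19]
[8, 7, 7, 105]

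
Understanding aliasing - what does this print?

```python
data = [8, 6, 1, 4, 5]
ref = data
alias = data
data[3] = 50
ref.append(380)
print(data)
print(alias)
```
[8, 6, 1, 50, 5, 380]
[8, 6, 1, 50, 5, 380]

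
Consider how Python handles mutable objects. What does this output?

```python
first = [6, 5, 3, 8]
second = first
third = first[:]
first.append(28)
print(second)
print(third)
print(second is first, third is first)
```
[6, 5, 3, 8, 28]
[6, 5, 3, 8]
True False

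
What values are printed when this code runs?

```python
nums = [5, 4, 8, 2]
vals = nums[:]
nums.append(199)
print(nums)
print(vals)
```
[5, 4, 8, 2, 199]
[5, 4, 8, 2]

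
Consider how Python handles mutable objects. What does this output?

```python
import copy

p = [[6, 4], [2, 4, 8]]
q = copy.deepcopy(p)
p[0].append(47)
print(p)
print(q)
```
[[6, 4, 47], [2, 4, 8]]
[[6, 4], [2, 4, 8]]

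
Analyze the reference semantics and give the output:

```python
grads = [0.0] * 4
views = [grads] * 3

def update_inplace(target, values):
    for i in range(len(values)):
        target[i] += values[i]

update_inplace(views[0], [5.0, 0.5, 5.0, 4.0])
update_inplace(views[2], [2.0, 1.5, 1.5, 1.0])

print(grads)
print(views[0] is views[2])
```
[7.0, 2.0, 6.5, 5.0]
True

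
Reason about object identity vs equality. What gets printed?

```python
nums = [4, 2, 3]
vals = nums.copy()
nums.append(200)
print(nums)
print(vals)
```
[4, 2, 3, 200]
[4, 2, 3]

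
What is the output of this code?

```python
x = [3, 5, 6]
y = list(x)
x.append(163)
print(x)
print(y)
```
[3, 5, 6, 163]
[3, 5, 6]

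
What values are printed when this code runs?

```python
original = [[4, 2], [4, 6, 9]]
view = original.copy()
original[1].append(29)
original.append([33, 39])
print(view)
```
[[4, 2], [4, 6, 9, 29]]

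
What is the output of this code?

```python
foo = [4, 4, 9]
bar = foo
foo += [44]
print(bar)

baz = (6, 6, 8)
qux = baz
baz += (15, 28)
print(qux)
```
[4, 4, 9, 44]
(6, 6, 8)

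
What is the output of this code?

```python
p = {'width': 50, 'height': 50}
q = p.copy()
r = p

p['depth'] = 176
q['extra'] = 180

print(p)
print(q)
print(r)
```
{'width': 50, 'height': 50, 'depth': 176}
{'width': 50, 'height': 50, 'extra': 180}
{'width': 50, 'height': 50, 'depth': 176}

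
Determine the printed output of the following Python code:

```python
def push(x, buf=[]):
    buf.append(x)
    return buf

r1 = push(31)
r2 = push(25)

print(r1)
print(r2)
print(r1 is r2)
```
[31, 25]
[31, 25]
True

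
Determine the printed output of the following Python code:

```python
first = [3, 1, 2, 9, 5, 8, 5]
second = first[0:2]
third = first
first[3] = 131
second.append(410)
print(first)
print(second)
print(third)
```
[3, 1, 2, 131, 5, 8, 5]
[3, 1, 410]
[3, 1, 2, 131, 5, 8, 5]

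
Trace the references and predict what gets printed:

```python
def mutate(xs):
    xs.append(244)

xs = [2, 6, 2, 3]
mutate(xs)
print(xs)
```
[2, 6, 2, 3, 244]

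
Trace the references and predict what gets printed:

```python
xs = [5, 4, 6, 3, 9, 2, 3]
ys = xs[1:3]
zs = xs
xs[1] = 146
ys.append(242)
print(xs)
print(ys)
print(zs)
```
[5, 146, 6, 3, 9, 2, 3]
[4, 6, 242]
[5, 146, 6, 3, 9, 2, 3]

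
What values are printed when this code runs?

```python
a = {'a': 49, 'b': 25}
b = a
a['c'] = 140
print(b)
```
{'a': 49, 'b': 25, 'c': 140}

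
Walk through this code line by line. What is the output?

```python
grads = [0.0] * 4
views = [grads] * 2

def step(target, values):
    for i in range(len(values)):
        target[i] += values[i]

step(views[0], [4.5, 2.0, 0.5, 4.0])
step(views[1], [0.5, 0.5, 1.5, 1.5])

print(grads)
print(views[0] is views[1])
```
[5.0, 2.5, 2.0, 5.5]
True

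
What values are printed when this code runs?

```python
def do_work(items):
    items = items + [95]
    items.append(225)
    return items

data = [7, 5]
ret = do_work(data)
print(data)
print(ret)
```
[7, 5]
[7, 5, 95, 225]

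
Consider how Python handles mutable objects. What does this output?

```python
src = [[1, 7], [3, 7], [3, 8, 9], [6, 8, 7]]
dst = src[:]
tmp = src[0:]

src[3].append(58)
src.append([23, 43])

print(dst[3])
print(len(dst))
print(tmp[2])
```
[6, 8, 7, 58]
4
[3, 8, 9]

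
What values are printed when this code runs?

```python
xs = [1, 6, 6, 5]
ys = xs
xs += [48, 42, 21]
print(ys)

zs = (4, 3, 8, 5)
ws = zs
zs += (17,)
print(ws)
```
[1, 6, 6, 5, 48, 42, 21]
(4, 3, 8, 5)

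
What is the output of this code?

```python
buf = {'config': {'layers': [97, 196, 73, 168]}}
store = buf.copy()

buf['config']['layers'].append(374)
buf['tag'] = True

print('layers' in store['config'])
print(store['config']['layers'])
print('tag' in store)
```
True
[97, 196, 73, 168, 374]
False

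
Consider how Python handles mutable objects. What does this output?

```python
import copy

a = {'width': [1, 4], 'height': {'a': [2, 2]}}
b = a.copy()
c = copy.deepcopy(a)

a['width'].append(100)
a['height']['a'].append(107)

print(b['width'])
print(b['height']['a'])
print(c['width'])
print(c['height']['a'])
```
[1, 4, 100]
[2, 2, 107]
[1, 4]
[2, 2]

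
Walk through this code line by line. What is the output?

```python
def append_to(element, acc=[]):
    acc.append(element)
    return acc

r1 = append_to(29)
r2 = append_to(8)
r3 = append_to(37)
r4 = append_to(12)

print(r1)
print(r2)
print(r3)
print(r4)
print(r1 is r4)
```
[29, 8, 37, 12]
[29, 8, 37, 12]
[29, 8, 37, 12]
[29, 8, 37, 12]
True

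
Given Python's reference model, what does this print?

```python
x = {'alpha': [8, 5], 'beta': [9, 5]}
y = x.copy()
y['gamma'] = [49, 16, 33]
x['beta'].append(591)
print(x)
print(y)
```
{'alpha': [8, 5], 'beta': [9, 5, 591]}
{'alpha': [8, 5], 'beta': [9, 5, 591], 'gamma': [49, 16, 33]}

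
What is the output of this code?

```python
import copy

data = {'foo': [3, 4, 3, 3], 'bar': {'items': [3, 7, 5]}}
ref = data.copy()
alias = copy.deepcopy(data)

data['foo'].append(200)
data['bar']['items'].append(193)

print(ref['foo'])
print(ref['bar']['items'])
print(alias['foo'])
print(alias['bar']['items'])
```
[3, 4, 3, 3, 200]
[3, 7, 5, 193]
[3, 4, 3, 3]
[3, 7, 5]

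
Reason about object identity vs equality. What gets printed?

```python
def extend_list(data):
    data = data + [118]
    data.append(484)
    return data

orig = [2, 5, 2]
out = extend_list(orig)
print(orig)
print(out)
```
[2, 5, 2]
[2, 5, 2, 118, 484]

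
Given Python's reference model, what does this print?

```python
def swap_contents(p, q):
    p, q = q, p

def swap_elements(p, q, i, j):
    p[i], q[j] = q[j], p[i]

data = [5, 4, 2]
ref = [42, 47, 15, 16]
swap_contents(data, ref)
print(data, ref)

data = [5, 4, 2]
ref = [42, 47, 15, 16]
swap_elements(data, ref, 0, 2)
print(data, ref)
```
[5, 4, 2] [42, 47, 15, 16]
[15, 4, 2] [42, 47, 5, 16]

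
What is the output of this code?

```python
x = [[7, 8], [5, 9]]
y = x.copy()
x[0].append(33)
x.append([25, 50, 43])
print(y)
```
[[7, 8, 33], [5, 9]]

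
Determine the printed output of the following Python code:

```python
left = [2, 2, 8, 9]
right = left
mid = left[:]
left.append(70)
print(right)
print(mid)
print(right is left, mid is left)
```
[2, 2, 8, 9, 70]
[2, 2, 8, 9]
True False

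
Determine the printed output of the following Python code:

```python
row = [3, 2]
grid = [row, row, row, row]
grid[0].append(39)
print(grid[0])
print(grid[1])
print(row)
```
[3, 2, 39]
[3, 2, 39]
[3, 2, 39]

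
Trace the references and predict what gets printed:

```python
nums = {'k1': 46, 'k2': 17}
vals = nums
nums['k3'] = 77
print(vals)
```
{'k1': 46, 'k2': 17, 'k3': 77}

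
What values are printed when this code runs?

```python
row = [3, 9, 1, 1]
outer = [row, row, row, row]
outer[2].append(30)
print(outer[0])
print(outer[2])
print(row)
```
[3, 9, 1, 1, 30]
[3, 9, 1, 1, 30]
[3, 9, 1, 1, 30]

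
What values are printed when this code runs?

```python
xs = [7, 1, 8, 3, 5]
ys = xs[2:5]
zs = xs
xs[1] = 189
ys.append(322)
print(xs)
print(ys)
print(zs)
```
[7, 189, 8, 3, 5]
[8, 3, 5, 322]
[7, 189, 8, 3, 5]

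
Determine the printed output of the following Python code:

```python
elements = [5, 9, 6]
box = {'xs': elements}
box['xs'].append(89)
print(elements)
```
[5, 9, 6, 89]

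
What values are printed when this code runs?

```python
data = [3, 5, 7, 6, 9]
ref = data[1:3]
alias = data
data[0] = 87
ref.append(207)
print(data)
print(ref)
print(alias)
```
[87, 5, 7, 6, 9]
[5, 7, 207]
[87, 5, 7, 6, 9]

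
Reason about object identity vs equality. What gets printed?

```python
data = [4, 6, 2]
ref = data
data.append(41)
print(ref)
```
[4, 6, 2, 41]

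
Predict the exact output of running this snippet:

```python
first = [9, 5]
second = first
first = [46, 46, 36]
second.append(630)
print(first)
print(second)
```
[46, 46, 36]
[9, 5, 630]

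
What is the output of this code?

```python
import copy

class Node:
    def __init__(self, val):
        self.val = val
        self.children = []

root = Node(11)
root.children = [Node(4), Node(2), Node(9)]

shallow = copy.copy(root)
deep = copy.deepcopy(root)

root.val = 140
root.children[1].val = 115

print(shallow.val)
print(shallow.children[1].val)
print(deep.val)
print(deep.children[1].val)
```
11
115
11
2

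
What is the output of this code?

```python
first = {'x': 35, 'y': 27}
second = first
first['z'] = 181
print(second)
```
{'x': 35, 'y': 27, 'z': 181}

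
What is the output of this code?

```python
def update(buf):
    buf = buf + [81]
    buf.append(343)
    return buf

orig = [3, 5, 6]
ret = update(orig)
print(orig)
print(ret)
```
[3, 5, 6]
[3, 5, 6, 81, 343]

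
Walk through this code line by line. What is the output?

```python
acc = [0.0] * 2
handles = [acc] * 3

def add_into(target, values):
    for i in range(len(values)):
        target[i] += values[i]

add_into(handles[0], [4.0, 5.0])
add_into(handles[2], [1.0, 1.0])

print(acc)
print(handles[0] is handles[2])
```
[5.0, 6.0]
True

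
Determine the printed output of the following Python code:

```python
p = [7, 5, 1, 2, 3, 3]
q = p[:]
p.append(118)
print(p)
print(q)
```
[7, 5, 1, 2, 3, 3, 118]
[7, 5, 1, 2, 3, 3]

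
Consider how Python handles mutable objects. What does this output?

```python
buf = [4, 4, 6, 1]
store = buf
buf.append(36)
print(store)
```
[4, 4, 6, 1, 36]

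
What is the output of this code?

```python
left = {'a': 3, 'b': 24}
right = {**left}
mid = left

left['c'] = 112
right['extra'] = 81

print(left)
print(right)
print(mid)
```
{'a': 3, 'b': 24, 'c': 112}
{'a': 3, 'b': 24, 'extra': 81}
{'a': 3, 'b': 24, 'c': 112}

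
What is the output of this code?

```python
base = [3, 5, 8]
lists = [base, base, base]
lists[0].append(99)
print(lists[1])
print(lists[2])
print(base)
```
[3, 5, 8, 99]
[3, 5, 8, 99]
[3, 5, 8, 99]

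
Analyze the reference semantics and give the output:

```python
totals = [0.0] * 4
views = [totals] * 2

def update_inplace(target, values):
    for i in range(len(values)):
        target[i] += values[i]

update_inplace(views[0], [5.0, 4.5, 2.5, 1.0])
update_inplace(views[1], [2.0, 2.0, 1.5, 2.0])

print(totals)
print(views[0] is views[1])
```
[7.0, 6.5, 4.0, 3.0]
True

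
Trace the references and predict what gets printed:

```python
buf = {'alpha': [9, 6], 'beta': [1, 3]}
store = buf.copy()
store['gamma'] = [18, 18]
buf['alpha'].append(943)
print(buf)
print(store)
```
{'alpha': [9, 6, 943], 'beta': [1, 3]}
{'alpha': [9, 6, 943], 'beta': [1, 3], 'gamma': [18, 18]}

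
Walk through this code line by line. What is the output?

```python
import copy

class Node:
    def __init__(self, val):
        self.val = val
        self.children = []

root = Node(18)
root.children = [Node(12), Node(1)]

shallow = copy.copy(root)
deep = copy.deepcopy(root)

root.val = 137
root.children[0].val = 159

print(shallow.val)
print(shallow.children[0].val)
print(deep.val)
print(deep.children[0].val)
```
18
159
18
12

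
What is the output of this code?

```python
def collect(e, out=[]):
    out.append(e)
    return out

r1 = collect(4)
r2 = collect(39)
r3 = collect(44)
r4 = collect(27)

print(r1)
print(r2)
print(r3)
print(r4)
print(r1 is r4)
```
[4, 39, 44, 27]
[4, 39, 44, 27]
[4, 39, 44, 27]
[4, 39, 44, 27]
True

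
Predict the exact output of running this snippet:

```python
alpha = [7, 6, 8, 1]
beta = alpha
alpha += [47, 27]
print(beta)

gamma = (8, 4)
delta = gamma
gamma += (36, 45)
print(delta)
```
[7, 6, 8, 1, 47, 27]
(8, 4)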